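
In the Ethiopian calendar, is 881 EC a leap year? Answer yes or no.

881 mod 4 = 1; in the Ethiopian calendar a year is leap when year mod 4 = 3, so it is a common year.

no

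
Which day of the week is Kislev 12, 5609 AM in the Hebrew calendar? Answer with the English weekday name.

In the Gregorian calendar this is 7 December 1848 (JDN 2396369).
2396369 ≡ 3 (mod 7); counting from Monday = 0 gives Thursday.

Thursday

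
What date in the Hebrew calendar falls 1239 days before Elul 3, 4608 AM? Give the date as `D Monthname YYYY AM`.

6 Nisan 4605 AM

JDN of Elul 3, 4608 AM = 2031009.
2031009 − 1239 = 2029770.
JDN 2029770 in the Hebrew calendar is 6 Nisan 4605 AM.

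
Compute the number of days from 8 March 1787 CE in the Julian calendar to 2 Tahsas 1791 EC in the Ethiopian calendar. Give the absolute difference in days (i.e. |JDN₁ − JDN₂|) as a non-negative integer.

4283

JDN of the first date = 2373826.
JDN of the second date = 2378109.
|2378109 − 2373826| = 4283.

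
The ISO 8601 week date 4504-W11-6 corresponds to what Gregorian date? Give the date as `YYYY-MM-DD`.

4504-03-15

ISO week 1 of 4504 is the week containing the first Thursday of 4504.
Week 11, day 6 (Saturday) lands on 4504-03-15.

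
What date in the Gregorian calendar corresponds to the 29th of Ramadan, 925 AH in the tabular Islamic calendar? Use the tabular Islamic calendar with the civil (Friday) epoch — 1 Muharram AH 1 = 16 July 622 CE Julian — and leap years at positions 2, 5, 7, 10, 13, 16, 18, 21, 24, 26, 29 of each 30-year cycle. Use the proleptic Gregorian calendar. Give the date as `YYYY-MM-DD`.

Both dates share Julian Day Number 2276139; in the Gregorian calendar that is 4 October 1519 CE.

1519-10-04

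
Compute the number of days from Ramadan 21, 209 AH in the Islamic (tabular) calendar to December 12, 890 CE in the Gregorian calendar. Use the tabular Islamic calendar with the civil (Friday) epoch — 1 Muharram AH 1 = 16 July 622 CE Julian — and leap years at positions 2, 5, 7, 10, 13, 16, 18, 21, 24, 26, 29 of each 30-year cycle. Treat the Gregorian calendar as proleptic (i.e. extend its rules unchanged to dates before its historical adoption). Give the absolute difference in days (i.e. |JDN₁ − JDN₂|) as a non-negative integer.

First date → JDN 2022404; second date → JDN 2046472.
The interval is |2022404 − 2046472| = 24068 days.

24068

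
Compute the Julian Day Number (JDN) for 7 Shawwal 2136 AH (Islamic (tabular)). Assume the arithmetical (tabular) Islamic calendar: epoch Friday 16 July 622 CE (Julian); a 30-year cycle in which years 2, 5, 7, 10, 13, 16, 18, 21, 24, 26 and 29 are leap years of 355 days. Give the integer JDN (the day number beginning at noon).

2705285

In the Gregorian calendar the same day is 19 September 2694.
JDN 2400001 is 17 November 1858 CE (Gregorian), MJD 0; the target day is +305284 days from there, so JDN = 2705285.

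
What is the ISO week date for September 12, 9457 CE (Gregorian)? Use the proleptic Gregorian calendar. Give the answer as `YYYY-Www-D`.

9457-W37-6

The weekday is Saturday (ISO weekday 6).
That Saturday belongs to ISO week 37 of ISO year 9457.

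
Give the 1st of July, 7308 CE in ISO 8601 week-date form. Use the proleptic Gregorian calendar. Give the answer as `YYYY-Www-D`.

The weekday is Sunday (ISO weekday 7).
That Sunday belongs to ISO week 26 of ISO year 7308.

7308-W26-7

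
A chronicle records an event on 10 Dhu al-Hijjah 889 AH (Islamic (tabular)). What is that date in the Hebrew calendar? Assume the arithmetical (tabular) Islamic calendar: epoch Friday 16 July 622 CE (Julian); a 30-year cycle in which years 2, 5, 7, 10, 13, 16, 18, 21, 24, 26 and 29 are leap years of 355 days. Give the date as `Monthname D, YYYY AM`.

Julian Day Number of the source date = 2263452.
Converting JDN 2263452 to the Hebrew calendar gives 11 Tevet 5245 AM.

Tevet 11, 5245 AM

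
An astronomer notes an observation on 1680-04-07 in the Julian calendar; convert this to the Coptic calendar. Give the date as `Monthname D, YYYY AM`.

Both dates share Julian Day Number 2334775; in the Coptic calendar that is 12 Parmouti 1396 AM.

Parmouti 12, 1396 AM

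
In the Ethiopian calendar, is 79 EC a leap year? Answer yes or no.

79 mod 4 = 3; in the Ethiopian calendar a year is leap when year mod 4 = 3, so it is a leap year.

yes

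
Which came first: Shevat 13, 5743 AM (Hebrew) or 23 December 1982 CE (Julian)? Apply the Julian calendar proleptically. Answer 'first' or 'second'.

second

First date → JDN 2445362; second date → JDN 2445340.
JDN 2445340 < JDN 2445362, so the second date is earlier.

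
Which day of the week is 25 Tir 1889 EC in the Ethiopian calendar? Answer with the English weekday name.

Monday

This is JDN 2413957 (1 February 1897 Gregorian).
Since JDN mod 7 = 0 (0 = Monday), the day is Monday.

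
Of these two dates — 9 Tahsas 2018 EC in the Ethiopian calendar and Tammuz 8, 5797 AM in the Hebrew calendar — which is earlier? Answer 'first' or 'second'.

First date → JDN 2461028; second date → JDN 2465231.
JDN 2461028 < JDN 2465231, so the first date is earlier.

first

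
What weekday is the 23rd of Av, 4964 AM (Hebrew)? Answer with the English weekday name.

Thursday

This is JDN 2161022 (29 July 1204 Gregorian).
2161022 ≡ 3 (mod 7); counting from Monday = 0 gives Thursday.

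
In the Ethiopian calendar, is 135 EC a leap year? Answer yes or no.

yes

135 mod 4 = 3; in the Ethiopian calendar a year is leap when year mod 4 = 3, so it is a leap year.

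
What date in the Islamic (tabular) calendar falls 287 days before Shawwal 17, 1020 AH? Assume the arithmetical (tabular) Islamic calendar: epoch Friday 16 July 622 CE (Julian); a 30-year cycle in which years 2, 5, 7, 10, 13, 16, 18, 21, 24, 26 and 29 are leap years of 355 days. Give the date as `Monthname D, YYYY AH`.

Dhu al-Hijjah 26, 1019 AH

The starting date is JDN 2309822; 2309822 − 287 = 2309535.
JDN 2309535 corresponds to Dhu al-Hijjah 26, 1019 AH.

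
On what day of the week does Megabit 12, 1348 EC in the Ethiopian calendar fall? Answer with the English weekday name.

In the proleptic Gregorian calendar this is 16 March 1356 (JDN 2216404).
2216404 ≡ 1 (mod 7); counting from Monday = 0 gives Tuesday.

Tuesday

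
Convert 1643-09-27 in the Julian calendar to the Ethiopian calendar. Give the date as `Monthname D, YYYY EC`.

Both dates share Julian Day Number 2321433; in the Ethiopian calendar that is 29 Meskerem 1636 EC.

Meskerem 29, 1636 EC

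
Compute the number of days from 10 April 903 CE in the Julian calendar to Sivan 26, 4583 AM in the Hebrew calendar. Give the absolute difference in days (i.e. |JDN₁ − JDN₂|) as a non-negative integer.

29160

JDN of the first date = 2050978.
JDN of the second date = 2021818.
|2021818 − 2050978| = 29160.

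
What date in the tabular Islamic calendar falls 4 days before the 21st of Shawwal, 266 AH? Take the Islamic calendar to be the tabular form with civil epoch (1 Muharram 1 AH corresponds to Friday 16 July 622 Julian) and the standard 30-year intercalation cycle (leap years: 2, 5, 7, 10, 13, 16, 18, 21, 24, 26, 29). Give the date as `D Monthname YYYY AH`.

17 Shawwal 266 AH

Counting 4 days back from JDN 2042633 reaches JDN 2042629, which is 17 Shawwal 266 AH.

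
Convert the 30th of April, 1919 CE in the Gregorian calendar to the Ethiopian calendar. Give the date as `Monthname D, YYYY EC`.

Both dates share Julian Day Number 2422079; in the Ethiopian calendar that is 22 Miyazya 1911 EC.

Miyazya 22, 1911 EC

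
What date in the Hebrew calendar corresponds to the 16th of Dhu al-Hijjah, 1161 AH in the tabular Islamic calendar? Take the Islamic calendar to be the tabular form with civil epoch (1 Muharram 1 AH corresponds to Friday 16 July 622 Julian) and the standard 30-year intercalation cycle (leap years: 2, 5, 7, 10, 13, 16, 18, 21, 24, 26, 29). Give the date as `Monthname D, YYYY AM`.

Kislev 16, 5509 AM

Julian Day Number of the source date = 2359845.
Converting JDN 2359845 to the Hebrew calendar gives 16 Kislev 5509 AM.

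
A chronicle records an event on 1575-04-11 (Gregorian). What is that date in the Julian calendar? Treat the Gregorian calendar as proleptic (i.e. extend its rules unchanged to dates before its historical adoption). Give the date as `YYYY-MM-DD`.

For dates in this range the Gregorian date is 10 days ahead of the Julian.
11 April 1575 Gregorian − 10 days → 1 April 1575 Julian.

1575-04-01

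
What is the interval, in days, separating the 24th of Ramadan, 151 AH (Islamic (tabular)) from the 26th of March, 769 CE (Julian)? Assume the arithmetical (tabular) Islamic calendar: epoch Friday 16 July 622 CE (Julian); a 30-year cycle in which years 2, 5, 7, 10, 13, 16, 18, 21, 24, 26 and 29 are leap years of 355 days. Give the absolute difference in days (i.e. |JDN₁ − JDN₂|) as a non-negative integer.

166

JDN of the first date = 2001854.
JDN of the second date = 2002020.
|2002020 − 2001854| = 166.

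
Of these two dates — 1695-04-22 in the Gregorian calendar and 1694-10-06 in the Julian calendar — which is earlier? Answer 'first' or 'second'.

The two dates have Julian Day Numbers 2340258 and 2340070 respectively.
Since 2340070 < 2340258, the second date comes first.

second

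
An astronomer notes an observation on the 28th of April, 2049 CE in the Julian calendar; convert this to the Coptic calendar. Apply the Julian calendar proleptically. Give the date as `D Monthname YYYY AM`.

3 Pashons 1765 AM

The source date corresponds to 11 May 2049 in the Gregorian calendar (JDN 2469573).
That day falls on 3 Pashons 1765 AM in the Coptic calendar.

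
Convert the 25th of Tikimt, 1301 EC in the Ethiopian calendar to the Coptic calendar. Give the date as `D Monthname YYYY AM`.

25 Paopi 1025 AM

Both dates share Julian Day Number 2199100; in the Coptic calendar that is 25 Paopi 1025 AM.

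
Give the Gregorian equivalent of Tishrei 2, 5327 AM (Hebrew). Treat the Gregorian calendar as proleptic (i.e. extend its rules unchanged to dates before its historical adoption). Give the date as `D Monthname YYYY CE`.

25 September 1566 CE

Julian Day Number of the source date = 2293297.
Converting JDN 2293297 to the Gregorian calendar gives 25 September 1566 CE.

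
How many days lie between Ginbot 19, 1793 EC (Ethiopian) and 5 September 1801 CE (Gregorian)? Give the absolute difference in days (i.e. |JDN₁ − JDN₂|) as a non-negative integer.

JDN of the first date = 2379007.
JDN of the second date = 2379109.
|2379109 − 2379007| = 102.

102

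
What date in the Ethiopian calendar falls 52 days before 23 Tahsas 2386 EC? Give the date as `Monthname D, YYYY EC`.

Hidar 1, 2386 EC

The starting date is JDN 2595454; 2595454 − 52 = 2595402.
JDN 2595402 corresponds to Hidar 1, 2386 EC.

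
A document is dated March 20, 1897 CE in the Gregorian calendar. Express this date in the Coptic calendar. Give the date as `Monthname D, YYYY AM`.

Julian Day Number of the source date = 2414004.
Converting JDN 2414004 to the Coptic calendar gives 12 Paremhat 1613 AM.

Paremhat 12, 1613 AM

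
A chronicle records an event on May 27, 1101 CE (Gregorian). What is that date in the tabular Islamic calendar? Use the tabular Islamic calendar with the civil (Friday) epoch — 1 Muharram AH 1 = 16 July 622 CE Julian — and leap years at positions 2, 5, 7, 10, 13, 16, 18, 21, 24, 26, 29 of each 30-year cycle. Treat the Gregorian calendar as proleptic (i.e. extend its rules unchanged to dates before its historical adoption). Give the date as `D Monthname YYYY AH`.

Julian Day Number of the source date = 2123338.
Converting JDN 2123338 to the tabular Islamic calendar gives 19 Rajab 494 AH.

19 Rajab 494 AH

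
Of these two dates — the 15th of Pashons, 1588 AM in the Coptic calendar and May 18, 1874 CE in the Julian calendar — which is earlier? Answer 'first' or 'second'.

first

The two dates have Julian Day Numbers 2404936 and 2405674 respectively.
Since 2404936 < 2405674, the first date comes first.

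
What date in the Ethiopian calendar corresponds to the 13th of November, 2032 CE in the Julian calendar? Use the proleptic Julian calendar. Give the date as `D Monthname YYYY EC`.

The source date corresponds to 26 November 2032 in the Gregorian calendar (JDN 2463563).
That day falls on 17 Hidar 2025 EC in the Ethiopian calendar.

17 Hidar 2025 EC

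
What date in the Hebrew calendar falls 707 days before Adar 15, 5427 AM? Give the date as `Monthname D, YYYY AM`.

Counting 707 days back from JDN 2329989 reaches JDN 2329282, which is Nisan 18, 5425 AM.

Nisan 18, 5425 AM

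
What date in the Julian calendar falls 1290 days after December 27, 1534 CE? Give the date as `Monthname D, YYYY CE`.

JDN of December 27, 1534 CE = 2281712.
2281712 + 1290 = 2283002.
JDN 2283002 in the Julian calendar is July 9, 1538 CE.

July 9, 1538 CE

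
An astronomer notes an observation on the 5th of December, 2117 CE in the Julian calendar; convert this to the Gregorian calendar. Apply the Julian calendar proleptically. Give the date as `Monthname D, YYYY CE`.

At this point the Julian calendar is 14 days behind the Gregorian.
5 December 2117 Julian + 14 days → 19 December 2117 Gregorian.

December 19, 2117 CE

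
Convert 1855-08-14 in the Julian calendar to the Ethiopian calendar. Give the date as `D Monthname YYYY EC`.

21 Nehase 1847 EC

The source date corresponds to 26 August 1855 in the Gregorian calendar (JDN 2398822).
That day falls on 21 Nehase 1847 EC in the Ethiopian calendar.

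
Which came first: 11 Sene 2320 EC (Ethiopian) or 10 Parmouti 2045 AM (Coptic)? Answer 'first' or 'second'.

First date → JDN 2571516; second date → JDN 2571820.
JDN 2571516 < JDN 2571820, so the first date is earlier.

first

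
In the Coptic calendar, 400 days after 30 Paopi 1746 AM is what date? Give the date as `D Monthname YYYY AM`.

5 Koiak 1747 AM

Counting 400 days forward from JDN 2462450 reaches JDN 2462850, which is 5 Koiak 1747 AM.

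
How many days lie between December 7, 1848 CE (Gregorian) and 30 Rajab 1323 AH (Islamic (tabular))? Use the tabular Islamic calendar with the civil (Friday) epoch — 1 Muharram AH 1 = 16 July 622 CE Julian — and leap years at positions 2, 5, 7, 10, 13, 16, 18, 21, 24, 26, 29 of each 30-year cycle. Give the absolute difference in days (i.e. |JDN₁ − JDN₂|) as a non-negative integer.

20750

First date → JDN 2396369; second date → JDN 2417119.
The interval is |2396369 − 2417119| = 20750 days.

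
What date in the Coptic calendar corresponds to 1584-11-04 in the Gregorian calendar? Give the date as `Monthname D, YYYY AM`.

Paopi 28, 1301 AM

Both dates share Julian Day Number 2299912; in the Coptic calendar that is 28 Paopi 1301 AM.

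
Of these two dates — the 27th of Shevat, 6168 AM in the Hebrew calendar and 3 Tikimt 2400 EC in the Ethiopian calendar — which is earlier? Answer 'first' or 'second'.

second

Converting both to JDN: 2600619 vs 2600488; the smaller is the second.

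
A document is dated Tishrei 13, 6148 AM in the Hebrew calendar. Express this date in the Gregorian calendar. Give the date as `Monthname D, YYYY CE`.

September 26, 2387 CE

Both dates share Julian Day Number 2593162; in the Gregorian calendar that is 26 September 2387 CE.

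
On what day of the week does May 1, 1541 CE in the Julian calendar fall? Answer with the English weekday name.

Equivalently 11 May 1541 Gregorian, JDN 2284029.
JDN 2284029 mod 7 = 6, and JDN 0 was a Monday, so this is a Sunday.

Sunday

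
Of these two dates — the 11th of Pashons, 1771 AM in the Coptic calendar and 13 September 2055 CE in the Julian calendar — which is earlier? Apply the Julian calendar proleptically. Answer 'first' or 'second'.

First date → JDN 2471772; second date → JDN 2471902.
JDN 2471772 < JDN 2471902, so the first date is earlier.

first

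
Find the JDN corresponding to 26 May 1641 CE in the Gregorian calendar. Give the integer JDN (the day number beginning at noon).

2320569

JDN 2400001 is 17 November 1858 CE (Gregorian), MJD 0; the target day is −79432 days from there, so JDN = 2320569.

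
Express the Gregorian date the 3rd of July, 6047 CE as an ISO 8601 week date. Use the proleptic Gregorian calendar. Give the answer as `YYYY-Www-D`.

The weekday is Wednesday (ISO weekday 3).
That Wednesday belongs to ISO week 27 of ISO year 6047.

6047-W27-3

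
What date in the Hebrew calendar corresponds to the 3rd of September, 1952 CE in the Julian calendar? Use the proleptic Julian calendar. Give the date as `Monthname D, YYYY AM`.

The source date corresponds to 16 September 1952 in the Gregorian calendar (JDN 2434272).
That day falls on 26 Elul 5712 AM in the Hebrew calendar.

Elul 26, 5712 AM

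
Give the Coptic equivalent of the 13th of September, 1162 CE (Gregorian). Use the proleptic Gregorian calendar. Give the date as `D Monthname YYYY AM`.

9 Thout 879 AM

Both dates share Julian Day Number 2145727; in the Coptic calendar that is 9 Thout 879 AM.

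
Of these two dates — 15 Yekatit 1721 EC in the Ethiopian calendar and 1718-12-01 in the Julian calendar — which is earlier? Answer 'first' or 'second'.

Converting both to JDN: 2352615 vs 2348892; the smaller is the second.

second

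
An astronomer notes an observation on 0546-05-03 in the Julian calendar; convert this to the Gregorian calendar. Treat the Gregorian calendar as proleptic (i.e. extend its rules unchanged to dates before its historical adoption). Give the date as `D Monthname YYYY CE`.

At this point the Julian calendar is 2 days behind the Gregorian.
3 May 546 Julian + 2 days → 5 May 546 Gregorian.

5 May 546 CE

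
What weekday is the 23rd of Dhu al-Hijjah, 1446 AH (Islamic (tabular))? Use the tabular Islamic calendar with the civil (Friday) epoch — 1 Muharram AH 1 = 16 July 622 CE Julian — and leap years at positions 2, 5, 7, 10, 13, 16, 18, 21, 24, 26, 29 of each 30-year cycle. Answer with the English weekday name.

In the Gregorian calendar this is 20 June 2025 (JDN 2460847).
Since JDN mod 7 = 4 (0 = Monday), the day is Friday.

Friday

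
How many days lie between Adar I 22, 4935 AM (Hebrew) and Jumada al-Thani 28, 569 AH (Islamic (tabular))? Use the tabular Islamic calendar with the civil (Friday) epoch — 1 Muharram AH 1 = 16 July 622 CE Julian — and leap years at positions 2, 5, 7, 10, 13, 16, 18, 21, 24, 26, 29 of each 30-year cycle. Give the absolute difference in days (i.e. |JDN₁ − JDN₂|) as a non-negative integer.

377

JDN of the first date = 2150272.
JDN of the second date = 2149895.
|2149895 − 2150272| = 377.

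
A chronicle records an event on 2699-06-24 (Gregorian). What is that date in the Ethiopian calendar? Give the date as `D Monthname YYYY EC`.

12 Sene 2691 EC

Both dates share Julian Day Number 2707024; in the Ethiopian calendar that is 12 Sene 2691 EC.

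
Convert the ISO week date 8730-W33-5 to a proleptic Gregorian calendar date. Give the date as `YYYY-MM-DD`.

8730-08-15

ISO week 1 of 8730 is the week containing the first Thursday of 8730.
Week 33, day 5 (Friday) lands on 8730-08-15.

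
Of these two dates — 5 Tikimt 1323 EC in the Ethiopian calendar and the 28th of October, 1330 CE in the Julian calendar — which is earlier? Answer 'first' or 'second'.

first

Converting both to JDN: 2207115 vs 2207141; the smaller is the first.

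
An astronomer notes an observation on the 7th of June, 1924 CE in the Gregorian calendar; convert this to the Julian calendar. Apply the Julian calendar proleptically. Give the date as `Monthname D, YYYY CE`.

The Julian–Gregorian offset here is 13 days (Julian trailing).
7 June 1924 Gregorian − 13 days → 25 May 1924 Julian.

May 25, 1924 CE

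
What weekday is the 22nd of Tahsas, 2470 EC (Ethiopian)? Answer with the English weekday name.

This is JDN 2626134 (3 January 2478 Gregorian).
2626134 ≡ 0 (mod 7); counting from Monday = 0 gives Monday.

Monday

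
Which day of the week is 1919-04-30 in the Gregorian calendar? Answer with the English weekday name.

Wednesday

Since JDN mod 7 = 2 (0 = Monday), the day is Wednesday.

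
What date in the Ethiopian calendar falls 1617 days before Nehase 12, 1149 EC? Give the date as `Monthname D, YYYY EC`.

Counting 1617 days back from JDN 2143869 reaches JDN 2142252, which is Megabit 6, 1145 EC.

Megabit 6, 1145 EC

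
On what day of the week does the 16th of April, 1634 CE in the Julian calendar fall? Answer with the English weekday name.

This is JDN 2317982 (26 April 1634 Gregorian).
JDN 2317982 mod 7 = 2, and JDN 0 was a Monday, so this is a Wednesday.

Wednesday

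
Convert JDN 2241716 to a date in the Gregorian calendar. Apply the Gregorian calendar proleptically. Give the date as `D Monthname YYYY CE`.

JDN 2451545 is 1 Jan 2000; 2241716 is −209829 days from there.

5 July 1425 CE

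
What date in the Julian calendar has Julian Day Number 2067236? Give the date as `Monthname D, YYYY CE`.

October 14, 947 CE

The proleptic Gregorian equivalent of JDN 2067236 is 19 October 947.
In the Julian calendar that day is October 14, 947 CE.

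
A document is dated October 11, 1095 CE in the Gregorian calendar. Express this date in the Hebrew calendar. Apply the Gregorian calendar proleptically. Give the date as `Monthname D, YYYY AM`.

Cheshvan 3, 4856 AM

Both dates share Julian Day Number 2121284; in the Hebrew calendar that is 3 Cheshvan 4856 AM.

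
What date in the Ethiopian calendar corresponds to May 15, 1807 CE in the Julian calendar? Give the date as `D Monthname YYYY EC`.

Both dates share Julian Day Number 2381199; in the Ethiopian calendar that is 20 Ginbot 1799 EC.

20 Ginbot 1799 EC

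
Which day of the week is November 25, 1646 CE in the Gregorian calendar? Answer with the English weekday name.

JDN 2322578 mod 7 = 6, and JDN 0 was a Monday, so this is a Sunday.

Sunday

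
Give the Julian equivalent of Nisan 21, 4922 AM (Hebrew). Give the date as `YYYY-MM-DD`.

1162-04-07

Both dates share Julian Day Number 2145575; in the Julian calendar that is 7 April 1162 CE.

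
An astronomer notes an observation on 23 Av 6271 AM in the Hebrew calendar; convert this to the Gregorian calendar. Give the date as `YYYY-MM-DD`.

2511-08-18

Both dates share Julian Day Number 2638413; in the Gregorian calendar that is 18 August 2511 CE.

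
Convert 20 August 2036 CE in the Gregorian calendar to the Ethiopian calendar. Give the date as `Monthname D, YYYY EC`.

Both dates share Julian Day Number 2464926; in the Ethiopian calendar that is 14 Nehase 2028 EC.

Nehase 14, 2028 EC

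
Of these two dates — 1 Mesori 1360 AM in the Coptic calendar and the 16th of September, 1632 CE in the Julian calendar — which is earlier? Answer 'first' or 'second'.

Converting both to JDN: 2321735 vs 2317405; the smaller is the second.

second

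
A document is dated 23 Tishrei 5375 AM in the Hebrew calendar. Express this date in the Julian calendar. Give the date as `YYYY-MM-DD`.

Both dates share Julian Day Number 2310830; in the Julian calendar that is 16 September 1614 CE.

1614-09-16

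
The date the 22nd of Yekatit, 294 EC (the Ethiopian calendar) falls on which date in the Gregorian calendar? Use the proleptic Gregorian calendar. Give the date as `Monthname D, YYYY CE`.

February 17, 302 CE

Both dates share Julian Day Number 1831410; in the Gregorian calendar that is 17 February 302 CE.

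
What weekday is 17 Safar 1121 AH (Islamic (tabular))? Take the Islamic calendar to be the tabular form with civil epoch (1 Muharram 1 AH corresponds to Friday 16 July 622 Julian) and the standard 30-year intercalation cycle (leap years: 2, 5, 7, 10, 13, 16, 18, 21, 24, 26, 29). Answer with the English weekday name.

Sunday

This is JDN 2345377 (28 April 1709 Gregorian).
2345377 ≡ 6 (mod 7); counting from Monday = 0 gives Sunday.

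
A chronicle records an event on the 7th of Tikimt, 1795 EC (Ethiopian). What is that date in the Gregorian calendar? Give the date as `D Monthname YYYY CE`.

16 October 1802 CE

Julian Day Number of the source date = 2379515.
Converting JDN 2379515 to the Gregorian calendar gives 16 October 1802 CE.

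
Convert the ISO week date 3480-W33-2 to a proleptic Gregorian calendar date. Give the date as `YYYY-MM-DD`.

3480-08-10

ISO week 1 of 3480 is the week containing the first Thursday of 3480.
Week 33, day 2 (Tuesday) lands on 3480-08-10.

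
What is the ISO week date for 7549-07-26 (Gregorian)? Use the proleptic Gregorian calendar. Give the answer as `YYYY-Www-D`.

The weekday is Tuesday (ISO weekday 2).
That Tuesday belongs to ISO week 30 of ISO year 7549.

7549-W30-2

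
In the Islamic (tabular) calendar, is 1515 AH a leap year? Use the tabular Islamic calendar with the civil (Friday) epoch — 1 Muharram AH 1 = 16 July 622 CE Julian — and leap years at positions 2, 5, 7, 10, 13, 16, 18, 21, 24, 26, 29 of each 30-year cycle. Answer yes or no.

Year 1515 AH is year 15 of its 30-year cycle; leap positions are 2, 5, 7, 10, 13, 16, 18, 21, 24, 26, 29, so it is a common year (354 days).

no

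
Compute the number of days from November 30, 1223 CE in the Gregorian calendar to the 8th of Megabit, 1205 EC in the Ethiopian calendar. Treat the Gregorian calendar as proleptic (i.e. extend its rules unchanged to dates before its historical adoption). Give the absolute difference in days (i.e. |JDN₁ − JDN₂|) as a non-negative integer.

3916

JDN of the first date = 2168085.
JDN of the second date = 2164169.
|2164169 − 2168085| = 3916.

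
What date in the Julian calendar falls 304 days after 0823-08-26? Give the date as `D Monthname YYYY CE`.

The starting date is JDN 2021896; 2021896 + 304 = 2022200.
JDN 2022200 corresponds to 25 June 824 CE.

25 June 824 CE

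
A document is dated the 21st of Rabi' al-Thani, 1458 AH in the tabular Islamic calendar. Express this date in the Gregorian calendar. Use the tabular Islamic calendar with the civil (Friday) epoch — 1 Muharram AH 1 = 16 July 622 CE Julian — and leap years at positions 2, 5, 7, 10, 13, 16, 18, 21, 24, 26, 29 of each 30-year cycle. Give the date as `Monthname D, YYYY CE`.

June 16, 2036 CE

Julian Day Number of the source date = 2464861.
Converting JDN 2464861 to the Gregorian calendar gives 16 June 2036 CE.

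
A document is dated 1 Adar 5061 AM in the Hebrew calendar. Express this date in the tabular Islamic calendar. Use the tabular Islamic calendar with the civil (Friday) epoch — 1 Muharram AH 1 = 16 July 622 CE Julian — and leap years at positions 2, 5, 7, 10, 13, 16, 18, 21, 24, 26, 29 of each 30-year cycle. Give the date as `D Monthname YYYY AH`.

30 Jumada al-Awwal 700 AH

Julian Day Number of the source date = 2196289.
Converting JDN 2196289 to the tabular Islamic calendar gives 30 Jumada al-Awwal 700 AH.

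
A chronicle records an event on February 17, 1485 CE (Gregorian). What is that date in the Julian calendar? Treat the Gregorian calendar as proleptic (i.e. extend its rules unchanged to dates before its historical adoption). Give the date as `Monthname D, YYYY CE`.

February 8, 1485 CE

The Julian–Gregorian offset here is 9 days (Julian trailing).
17 February 1485 Gregorian − 9 days → 8 February 1485 Julian.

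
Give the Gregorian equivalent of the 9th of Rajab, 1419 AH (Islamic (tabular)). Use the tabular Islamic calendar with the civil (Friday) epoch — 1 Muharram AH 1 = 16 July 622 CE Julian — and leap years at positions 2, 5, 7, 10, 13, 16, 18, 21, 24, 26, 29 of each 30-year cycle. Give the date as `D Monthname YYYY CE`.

30 October 1998 CE

Julian Day Number of the source date = 2451117.
Converting JDN 2451117 to the Gregorian calendar gives 30 October 1998 CE.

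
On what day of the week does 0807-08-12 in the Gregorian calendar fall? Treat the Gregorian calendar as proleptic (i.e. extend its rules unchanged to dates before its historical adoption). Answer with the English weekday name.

Sunday

JDN 2016034 mod 7 = 6, and JDN 0 was a Monday, so this is a Sunday.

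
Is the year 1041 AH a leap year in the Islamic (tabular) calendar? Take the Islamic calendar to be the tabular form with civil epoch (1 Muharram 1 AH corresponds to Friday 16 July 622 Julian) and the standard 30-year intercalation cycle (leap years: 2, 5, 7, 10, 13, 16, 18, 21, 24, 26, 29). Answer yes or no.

yes

Year 1041 AH is year 21 of its 30-year cycle; leap positions are 2, 5, 7, 10, 13, 16, 18, 21, 24, 26, 29, so it is a leap year (355 days).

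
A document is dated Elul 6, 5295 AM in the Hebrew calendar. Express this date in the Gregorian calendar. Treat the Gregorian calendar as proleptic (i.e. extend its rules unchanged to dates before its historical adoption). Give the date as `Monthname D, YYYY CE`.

August 16, 1535 CE

Julian Day Number of the source date = 2281934.
Converting JDN 2281934 to the Gregorian calendar gives 16 August 1535 CE.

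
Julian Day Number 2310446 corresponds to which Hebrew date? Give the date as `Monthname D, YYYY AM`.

JDN 2310446 is 7 September 1613 in the Gregorian calendar.
In the Hebrew calendar that day is Elul 21, 5373 AM.

Elul 21, 5373 AM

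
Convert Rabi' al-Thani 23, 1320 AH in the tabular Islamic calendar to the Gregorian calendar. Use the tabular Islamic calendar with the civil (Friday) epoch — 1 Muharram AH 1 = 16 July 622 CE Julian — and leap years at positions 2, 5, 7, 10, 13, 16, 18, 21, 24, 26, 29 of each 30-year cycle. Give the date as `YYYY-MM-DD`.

1902-07-30

Julian Day Number of the source date = 2415961.
Converting JDN 2415961 to the Gregorian calendar gives 30 July 1902 CE.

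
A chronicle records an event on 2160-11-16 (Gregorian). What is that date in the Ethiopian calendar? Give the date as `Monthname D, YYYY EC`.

Hidar 6, 2153 EC

Julian Day Number of the source date = 2510304.
Converting JDN 2510304 to the Ethiopian calendar gives 6 Hidar 2153 EC.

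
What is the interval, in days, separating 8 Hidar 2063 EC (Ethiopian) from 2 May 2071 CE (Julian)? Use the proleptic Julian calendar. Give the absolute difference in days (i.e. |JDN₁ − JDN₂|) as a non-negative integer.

JDN of the first date = 2477433.
JDN of the second date = 2477612.
|2477612 − 2477433| = 179.

179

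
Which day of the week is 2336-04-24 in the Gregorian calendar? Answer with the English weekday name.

Since JDN mod 7 = 4 (0 = Monday), the day is Friday.

Friday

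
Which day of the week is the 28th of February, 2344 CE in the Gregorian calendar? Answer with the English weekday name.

2577246 ≡ 0 (mod 7); counting from Monday = 0 gives Monday.

Monday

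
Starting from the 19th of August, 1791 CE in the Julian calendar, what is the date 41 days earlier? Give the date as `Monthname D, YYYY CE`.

July 9, 1791 CE

JDN of the 19th of August, 1791 CE = 2375451.
2375451 − 41 = 2375410.
JDN 2375410 in the Julian calendar is July 9, 1791 CE.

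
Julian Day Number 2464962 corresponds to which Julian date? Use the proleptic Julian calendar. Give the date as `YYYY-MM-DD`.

The Gregorian equivalent of JDN 2464962 is 25 September 2036.
In the Julian calendar that day is 2036-09-12.

2036-09-12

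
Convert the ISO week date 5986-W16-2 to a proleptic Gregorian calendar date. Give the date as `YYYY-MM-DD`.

ISO week 1 of 5986 is the week containing the first Thursday of 5986.
Week 16, day 2 (Tuesday) lands on 5986-04-15.

5986-04-15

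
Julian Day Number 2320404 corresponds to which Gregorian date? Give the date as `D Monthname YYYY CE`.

12 December 1640 CE

Counting from JDN 2299161 = 15 Oct 1582 gives an offset of 21243 days.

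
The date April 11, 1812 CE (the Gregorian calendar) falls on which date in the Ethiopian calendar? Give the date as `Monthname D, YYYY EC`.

Miyazya 4, 1804 EC

Both dates share Julian Day Number 2382980; in the Ethiopian calendar that is 4 Miyazya 1804 EC.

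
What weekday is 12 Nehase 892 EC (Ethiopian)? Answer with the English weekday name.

This is JDN 2050000 (10 August 900 Gregorian).
Since JDN mod 7 = 1 (0 = Monday), the day is Tuesday.

Tuesday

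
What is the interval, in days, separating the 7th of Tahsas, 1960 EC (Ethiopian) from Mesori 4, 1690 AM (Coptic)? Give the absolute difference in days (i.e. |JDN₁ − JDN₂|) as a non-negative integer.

2428

JDN of the first date = 2439842.
JDN of the second date = 2442270.
|2442270 − 2439842| = 2428.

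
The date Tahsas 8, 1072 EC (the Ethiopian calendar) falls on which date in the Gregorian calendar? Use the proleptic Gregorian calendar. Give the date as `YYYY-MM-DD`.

1079-12-11

Julian Day Number of the source date = 2115501.
Converting JDN 2115501 to the Gregorian calendar gives 11 December 1079 CE.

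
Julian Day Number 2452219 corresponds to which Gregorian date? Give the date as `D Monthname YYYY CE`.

Counting from JDN 2299161 = 15 Oct 1582 gives an offset of 153058 days.

5 November 2001 CE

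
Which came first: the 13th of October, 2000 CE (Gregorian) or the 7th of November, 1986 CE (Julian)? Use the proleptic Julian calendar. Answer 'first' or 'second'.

second

First date → JDN 2451831; second date → JDN 2446755.
JDN 2446755 < JDN 2451831, so the second date is earlier.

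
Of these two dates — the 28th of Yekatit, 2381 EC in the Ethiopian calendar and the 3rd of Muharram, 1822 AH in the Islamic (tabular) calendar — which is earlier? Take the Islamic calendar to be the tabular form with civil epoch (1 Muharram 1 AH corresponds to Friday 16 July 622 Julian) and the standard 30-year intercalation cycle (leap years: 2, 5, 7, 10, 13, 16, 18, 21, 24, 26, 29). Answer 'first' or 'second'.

first

First date → JDN 2593693; second date → JDN 2593744.
JDN 2593693 < JDN 2593744, so the first date is earlier.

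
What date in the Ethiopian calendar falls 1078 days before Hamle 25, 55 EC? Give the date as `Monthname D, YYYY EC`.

Nehase 12, 52 EC

The starting date is JDN 1744268; 1744268 − 1078 = 1743190.
JDN 1743190 corresponds to Nehase 12, 52 EC.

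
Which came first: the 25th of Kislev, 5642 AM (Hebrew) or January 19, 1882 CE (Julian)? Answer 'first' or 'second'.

first

First date → JDN 2408432; second date → JDN 2408477.
JDN 2408432 < JDN 2408477, so the first date is earlier.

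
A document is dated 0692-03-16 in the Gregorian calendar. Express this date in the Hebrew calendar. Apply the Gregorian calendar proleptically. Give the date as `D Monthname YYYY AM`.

19 Adar II 4452 AM

Julian Day Number of the source date = 1973883.
Converting JDN 1973883 to the Hebrew calendar gives 19 Adar II 4452 AM.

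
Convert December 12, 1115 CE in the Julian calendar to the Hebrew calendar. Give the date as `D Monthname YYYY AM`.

Both dates share Julian Day Number 2128657; in the Hebrew calendar that is 24 Kislev 4876 AM.

24 Kislev 4876 AM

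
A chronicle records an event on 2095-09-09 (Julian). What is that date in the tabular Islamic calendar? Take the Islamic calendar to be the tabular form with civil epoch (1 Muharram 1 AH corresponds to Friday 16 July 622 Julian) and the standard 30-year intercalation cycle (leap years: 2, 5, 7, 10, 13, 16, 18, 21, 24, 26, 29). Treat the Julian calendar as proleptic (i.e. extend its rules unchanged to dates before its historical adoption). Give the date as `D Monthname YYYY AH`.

Both dates share Julian Day Number 2486508; in the tabular Islamic calendar that is 22 Jumada al-Awwal 1519 AH.

22 Jumada al-Awwal 1519 AH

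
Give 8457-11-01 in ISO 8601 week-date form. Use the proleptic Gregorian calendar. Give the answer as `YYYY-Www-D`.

The weekday is Thursday (ISO weekday 4).
That Thursday belongs to ISO week 44 of ISO year 8457.

8457-W44-4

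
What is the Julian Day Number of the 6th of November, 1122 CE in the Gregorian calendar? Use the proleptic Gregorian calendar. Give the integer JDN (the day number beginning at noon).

2131171

JDN 2299161 is 15 October 1582 CE (Gregorian); the target day is −167990 days from there, so JDN = 2131171.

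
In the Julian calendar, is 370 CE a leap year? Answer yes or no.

no

370 mod 4 = 2, so it is a common year in the Julian calendar.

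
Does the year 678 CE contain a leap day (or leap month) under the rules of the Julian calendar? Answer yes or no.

678 mod 4 = 2, so it is a common year in the Julian calendar.

no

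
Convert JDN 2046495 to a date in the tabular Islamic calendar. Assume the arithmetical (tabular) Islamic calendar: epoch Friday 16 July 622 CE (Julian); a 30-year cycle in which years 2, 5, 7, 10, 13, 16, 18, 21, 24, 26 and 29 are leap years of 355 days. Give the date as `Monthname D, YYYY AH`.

Ramadan 15, 277 AH

JDN 2046495 is 4 January 891 in the proleptic Gregorian calendar.
In the tabular Islamic calendar that day is Ramadan 15, 277 AH.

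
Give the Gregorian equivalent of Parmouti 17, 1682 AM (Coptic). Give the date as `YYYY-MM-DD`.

1966-04-25

Both dates share Julian Day Number 2439241; in the Gregorian calendar that is 25 April 1966 CE.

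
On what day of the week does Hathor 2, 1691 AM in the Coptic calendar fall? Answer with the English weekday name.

Equivalently 11 November 1974 Gregorian, JDN 2442363.
JDN 2442363 mod 7 = 0, and JDN 0 was a Monday, so this is a Monday.

Monday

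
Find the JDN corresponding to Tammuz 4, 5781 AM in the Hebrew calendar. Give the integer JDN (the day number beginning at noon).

2459380

Equivalently 14 June 2021 (Gregorian).
JDN 2299161 is 15 October 1582 CE (Gregorian); the target day is +160219 days from there, so JDN = 2459380.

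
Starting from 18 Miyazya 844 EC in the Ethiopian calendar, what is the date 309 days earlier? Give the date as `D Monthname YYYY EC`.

15 Sene 843 EC

JDN of 18 Miyazya 844 EC = 2032354.
2032354 − 309 = 2032045.
JDN 2032045 in the Ethiopian calendar is 15 Sene 843 EC.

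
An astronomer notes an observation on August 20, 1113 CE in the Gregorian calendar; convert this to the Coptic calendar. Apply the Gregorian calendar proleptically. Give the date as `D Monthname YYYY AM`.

20 Mesori 829 AM

Julian Day Number of the source date = 2127806.
Converting JDN 2127806 to the Coptic calendar gives 20 Mesori 829 AM.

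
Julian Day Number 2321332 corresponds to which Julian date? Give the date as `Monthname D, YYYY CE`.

June 18, 1643 CE

The Gregorian equivalent of JDN 2321332 is 28 June 1643.
In the Julian calendar that day is June 18, 1643 CE.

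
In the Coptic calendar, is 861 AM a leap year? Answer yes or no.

no

861 mod 4 = 1; in the Coptic calendar a year is leap when year mod 4 = 3, so it is a common year.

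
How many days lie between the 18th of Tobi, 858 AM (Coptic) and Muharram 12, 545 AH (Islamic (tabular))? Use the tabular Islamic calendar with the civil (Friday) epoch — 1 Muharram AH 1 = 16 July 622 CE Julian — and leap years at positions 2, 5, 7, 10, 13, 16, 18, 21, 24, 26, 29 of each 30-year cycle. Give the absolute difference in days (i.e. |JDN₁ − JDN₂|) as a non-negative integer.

JDN of the first date = 2138186.
JDN of the second date = 2141226.
|2141226 − 2138186| = 3040.

3040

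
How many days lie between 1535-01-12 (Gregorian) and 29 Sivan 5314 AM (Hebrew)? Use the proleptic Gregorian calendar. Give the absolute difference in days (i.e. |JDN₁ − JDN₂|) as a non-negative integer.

First date → JDN 2281718; second date → JDN 2288806.
The interval is |2281718 − 2288806| = 7088 days.

7088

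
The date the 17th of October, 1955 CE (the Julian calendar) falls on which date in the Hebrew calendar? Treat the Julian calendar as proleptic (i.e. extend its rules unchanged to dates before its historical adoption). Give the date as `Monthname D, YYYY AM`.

Both dates share Julian Day Number 2435411; in the Hebrew calendar that is 14 Cheshvan 5716 AM.

Cheshvan 14, 5716 AM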